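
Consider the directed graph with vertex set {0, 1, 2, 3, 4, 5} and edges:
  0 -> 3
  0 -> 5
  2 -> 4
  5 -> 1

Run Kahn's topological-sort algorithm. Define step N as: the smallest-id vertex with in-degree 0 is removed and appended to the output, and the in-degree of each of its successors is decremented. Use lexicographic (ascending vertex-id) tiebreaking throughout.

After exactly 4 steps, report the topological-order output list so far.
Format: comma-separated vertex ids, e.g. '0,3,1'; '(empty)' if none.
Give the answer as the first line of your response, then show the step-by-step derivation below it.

0,2,3,4

step 1: output 0; order=[0]; indeg=(0,1,0,0,1,0)
step 2: output 2; order=[0,2]; indeg=(0,1,0,0,0,0)
step 3: output 3; order=[0,2,3]; indeg=(0,1,0,0,0,0)
step 4: output 4; order=[0,2,3,4]; indeg=(0,1,0,0,0,0)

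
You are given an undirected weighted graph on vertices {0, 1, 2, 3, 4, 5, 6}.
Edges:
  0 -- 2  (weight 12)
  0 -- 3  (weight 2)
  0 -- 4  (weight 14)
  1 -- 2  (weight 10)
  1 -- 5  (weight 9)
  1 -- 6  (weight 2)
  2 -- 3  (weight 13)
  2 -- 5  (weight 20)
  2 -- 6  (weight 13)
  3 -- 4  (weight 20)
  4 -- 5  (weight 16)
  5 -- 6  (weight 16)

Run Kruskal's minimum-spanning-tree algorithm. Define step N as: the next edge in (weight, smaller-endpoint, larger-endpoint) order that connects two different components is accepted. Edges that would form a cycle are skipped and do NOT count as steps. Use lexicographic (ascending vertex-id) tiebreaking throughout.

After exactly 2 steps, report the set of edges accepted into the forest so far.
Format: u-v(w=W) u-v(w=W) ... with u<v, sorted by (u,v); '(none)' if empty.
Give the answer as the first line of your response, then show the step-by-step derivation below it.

0-3(w=2) 1-6(w=2)

step 1: add edge 0-3 (w=2); MST = {0-3(w=2)}
step 2: add edge 1-6 (w=2); MST = {0-3(w=2) 1-6(w=2)}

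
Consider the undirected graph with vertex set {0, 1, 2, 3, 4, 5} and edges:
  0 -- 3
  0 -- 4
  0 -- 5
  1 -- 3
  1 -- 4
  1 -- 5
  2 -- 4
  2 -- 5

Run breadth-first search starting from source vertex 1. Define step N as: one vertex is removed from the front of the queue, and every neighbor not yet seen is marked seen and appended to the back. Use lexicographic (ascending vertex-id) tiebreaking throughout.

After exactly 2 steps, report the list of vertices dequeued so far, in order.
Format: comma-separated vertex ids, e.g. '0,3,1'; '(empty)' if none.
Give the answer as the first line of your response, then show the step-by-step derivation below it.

1,3

step 1: dequeue 1; queue=[3,4,5]; order=1
step 2: dequeue 3; queue=[4,5,0]; order=1,3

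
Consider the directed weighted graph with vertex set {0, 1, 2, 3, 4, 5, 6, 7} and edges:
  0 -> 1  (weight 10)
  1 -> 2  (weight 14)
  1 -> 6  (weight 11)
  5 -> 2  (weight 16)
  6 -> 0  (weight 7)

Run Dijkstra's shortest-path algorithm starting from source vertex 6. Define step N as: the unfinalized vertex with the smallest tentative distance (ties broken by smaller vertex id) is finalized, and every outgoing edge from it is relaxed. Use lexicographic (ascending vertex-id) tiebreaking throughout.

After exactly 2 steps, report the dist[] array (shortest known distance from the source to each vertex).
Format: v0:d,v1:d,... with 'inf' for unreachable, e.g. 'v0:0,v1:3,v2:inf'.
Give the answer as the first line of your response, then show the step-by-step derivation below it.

v0:7,v1:17,v2:inf,v3:inf,v4:inf,v5:inf,v6:0,v7:inf

step 1: dist = v0:7,v1:inf,v2:inf,v3:inf,v4:inf,v5:inf,v6:0,v7:inf
step 2: dist = v0:7,v1:17,v2:inf,v3:inf,v4:inf,v5:inf,v6:0,v7:inf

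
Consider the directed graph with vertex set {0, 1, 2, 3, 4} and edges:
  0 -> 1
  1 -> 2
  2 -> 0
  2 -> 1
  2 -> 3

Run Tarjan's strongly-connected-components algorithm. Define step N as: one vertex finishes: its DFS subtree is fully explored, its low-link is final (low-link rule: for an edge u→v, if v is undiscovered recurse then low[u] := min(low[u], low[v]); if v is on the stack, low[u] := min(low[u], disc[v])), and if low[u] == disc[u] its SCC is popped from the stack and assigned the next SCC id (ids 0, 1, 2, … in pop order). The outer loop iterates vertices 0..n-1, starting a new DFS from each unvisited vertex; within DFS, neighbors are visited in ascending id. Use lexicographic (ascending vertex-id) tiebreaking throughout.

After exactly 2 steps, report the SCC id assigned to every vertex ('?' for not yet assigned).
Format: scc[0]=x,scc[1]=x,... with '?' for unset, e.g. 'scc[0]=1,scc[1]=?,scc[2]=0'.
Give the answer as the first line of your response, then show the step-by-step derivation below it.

scc[0]=?,scc[1]=?,scc[2]=?,scc[3]=0,scc[4]=?

step 1: low=(low[0]=0,low[1]=1,low[2]=0,low[3]=3,low[4]=?); scc=(scc[0]=?,scc[1]=?,scc[2]=?,scc[3]=0,scc[4]=?)
step 2: low=(low[0]=0,low[1]=1,low[2]=0,low[3]=3,low[4]=?); scc=(scc[0]=?,scc[1]=?,scc[2]=?,scc[3]=0,scc[4]=?)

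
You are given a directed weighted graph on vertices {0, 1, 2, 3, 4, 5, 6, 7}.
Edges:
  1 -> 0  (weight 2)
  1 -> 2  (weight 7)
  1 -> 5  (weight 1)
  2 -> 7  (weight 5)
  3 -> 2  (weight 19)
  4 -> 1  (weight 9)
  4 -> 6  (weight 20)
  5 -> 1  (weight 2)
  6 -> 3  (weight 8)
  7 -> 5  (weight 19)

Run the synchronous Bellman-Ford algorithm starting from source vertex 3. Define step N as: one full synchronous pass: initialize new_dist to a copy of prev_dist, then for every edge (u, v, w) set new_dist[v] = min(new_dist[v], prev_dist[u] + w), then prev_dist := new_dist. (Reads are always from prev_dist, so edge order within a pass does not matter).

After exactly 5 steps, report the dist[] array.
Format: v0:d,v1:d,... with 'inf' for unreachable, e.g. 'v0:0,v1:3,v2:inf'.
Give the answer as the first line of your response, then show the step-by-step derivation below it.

v0:47,v1:45,v2:19,v3:0,v4:inf,v5:43,v6:inf,v7:24

step 1: dist = v0:inf,v1:inf,v2:19,v3:0,v4:inf,v5:inf,v6:inf,v7:inf
step 2: dist = v0:inf,v1:inf,v2:19,v3:0,v4:inf,v5:inf,v6:inf,v7:24
step 3: dist = v0:inf,v1:inf,v2:19,v3:0,v4:inf,v5:43,v6:inf,v7:24
step 4: dist = v0:inf,v1:45,v2:19,v3:0,v4:inf,v5:43,v6:inf,v7:24
step 5: dist = v0:47,v1:45,v2:19,v3:0,v4:inf,v5:43,v6:inf,v7:24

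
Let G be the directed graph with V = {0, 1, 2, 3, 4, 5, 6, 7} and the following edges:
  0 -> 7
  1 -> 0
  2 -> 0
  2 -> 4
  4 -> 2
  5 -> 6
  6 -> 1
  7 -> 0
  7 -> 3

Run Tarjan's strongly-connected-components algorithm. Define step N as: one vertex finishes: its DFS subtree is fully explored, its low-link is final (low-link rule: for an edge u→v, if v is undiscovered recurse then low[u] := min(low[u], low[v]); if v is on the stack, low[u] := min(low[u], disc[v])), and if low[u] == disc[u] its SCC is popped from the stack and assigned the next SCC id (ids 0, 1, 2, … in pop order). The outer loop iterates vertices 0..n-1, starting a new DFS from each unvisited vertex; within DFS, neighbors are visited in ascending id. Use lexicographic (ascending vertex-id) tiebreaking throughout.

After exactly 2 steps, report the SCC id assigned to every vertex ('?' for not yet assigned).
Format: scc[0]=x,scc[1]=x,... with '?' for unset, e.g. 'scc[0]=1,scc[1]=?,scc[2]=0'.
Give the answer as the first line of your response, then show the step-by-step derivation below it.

scc[0]=?,scc[1]=?,scc[2]=?,scc[3]=0,scc[4]=?,scc[5]=?,scc[6]=?,scc[7]=?

step 1: low=(low[0]=0,low[1]=?,low[2]=?,low[3]=2,low[4]=?,low[5]=?,low[6]=?,low[7]=0); scc=(scc[0]=?,scc[1]=?,scc[2]=?,scc[3]=0,scc[4]=?,scc[5]=?,scc[6]=?,scc[7]=?)
step 2: low=(low[0]=0,low[1]=?,low[2]=?,low[3]=2,low[4]=?,low[5]=?,low[6]=?,low[7]=0); scc=(scc[0]=?,scc[1]=?,scc[2]=?,scc[3]=0,scc[4]=?,scc[5]=?,scc[6]=?,scc[7]=?)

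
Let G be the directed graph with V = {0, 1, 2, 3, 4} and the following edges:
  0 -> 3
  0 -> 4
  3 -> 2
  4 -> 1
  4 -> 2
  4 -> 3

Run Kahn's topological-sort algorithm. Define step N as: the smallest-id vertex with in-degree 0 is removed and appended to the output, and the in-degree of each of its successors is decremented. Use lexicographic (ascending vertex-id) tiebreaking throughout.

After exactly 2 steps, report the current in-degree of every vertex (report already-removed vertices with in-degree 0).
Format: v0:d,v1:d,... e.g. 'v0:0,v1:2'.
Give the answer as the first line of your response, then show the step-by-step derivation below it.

v0:0,v1:0,v2:1,v3:0,v4:0

step 1: output 0; order=[0]; indeg=(0,1,2,1,0)
step 2: output 4; order=[0,4]; indeg=(0,0,1,0,0)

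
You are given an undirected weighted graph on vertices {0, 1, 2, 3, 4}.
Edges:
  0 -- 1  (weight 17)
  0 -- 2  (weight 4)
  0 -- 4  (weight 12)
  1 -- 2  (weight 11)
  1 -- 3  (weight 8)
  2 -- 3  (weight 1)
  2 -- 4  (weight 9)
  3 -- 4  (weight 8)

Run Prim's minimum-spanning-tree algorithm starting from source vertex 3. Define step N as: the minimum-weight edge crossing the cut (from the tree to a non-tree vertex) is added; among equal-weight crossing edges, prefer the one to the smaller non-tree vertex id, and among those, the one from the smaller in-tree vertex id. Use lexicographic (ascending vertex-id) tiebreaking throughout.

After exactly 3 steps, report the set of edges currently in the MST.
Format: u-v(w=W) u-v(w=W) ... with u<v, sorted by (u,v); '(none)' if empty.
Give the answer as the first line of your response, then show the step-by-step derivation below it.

0-2(w=4) 1-3(w=8) 2-3(w=1)

step 1: add edge 2-3 (w=1); MST = {2-3(w=1)}
step 2: add edge 0-2 (w=4); MST = {0-2(w=4) 2-3(w=1)}
step 3: add edge 1-3 (w=8); MST = {0-2(w=4) 1-3(w=8) 2-3(w=1)}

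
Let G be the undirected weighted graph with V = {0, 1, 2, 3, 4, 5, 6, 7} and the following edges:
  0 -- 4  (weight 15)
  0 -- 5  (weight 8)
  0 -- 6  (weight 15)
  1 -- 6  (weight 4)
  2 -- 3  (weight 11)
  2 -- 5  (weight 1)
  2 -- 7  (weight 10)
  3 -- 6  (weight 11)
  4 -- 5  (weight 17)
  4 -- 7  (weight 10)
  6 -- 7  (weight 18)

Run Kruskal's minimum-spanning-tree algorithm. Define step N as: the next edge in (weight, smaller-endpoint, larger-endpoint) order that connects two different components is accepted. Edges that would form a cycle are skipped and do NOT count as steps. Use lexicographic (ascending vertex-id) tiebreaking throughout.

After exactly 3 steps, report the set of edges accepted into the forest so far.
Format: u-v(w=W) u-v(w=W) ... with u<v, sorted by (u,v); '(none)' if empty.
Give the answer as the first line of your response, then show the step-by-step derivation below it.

0-5(w=8) 1-6(w=4) 2-5(w=1)

step 1: add edge 2-5 (w=1); MST = {2-5(w=1)}
step 2: add edge 1-6 (w=4); MST = {1-6(w=4) 2-5(w=1)}
step 3: add edge 0-5 (w=8); MST = {0-5(w=8) 1-6(w=4) 2-5(w=1)}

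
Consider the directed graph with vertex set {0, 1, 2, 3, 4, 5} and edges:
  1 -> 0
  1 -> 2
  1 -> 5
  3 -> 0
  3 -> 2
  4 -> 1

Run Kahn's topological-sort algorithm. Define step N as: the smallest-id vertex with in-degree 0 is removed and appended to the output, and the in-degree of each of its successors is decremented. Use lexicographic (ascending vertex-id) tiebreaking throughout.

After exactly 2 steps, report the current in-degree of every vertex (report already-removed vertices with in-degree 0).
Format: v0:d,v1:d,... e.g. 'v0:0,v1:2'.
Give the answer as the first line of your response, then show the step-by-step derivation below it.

v0:1,v1:0,v2:1,v3:0,v4:0,v5:1

step 1: output 3; order=[3]; indeg=(1,1,1,0,0,1)
step 2: output 4; order=[3,4]; indeg=(1,0,1,0,0,1)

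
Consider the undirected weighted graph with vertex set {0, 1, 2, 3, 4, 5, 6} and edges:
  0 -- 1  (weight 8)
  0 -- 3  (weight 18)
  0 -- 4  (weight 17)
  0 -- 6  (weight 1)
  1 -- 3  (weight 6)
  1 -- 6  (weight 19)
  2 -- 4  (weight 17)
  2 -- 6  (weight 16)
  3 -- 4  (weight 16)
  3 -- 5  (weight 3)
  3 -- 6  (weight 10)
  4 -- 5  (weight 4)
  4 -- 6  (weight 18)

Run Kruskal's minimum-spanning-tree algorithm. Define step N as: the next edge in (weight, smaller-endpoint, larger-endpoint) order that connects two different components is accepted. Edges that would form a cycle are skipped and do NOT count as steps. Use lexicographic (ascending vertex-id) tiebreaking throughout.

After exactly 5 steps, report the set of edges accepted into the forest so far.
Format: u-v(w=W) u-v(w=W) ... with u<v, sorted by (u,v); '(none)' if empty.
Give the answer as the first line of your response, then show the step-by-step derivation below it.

0-1(w=8) 0-6(w=1) 1-3(w=6) 3-5(w=3) 4-5(w=4)

step 1: add edge 0-6 (w=1); MST = {0-6(w=1)}
step 2: add edge 3-5 (w=3); MST = {0-6(w=1) 3-5(w=3)}
step 3: add edge 4-5 (w=4); MST = {0-6(w=1) 3-5(w=3) 4-5(w=4)}
step 4: add edge 1-3 (w=6); MST = {0-6(w=1) 1-3(w=6) 3-5(w=3) 4-5(w=4)}
step 5: add edge 0-1 (w=8); MST = {0-1(w=8) 0-6(w=1) 1-3(w=6) 3-5(w=3) 4-5(w=4)}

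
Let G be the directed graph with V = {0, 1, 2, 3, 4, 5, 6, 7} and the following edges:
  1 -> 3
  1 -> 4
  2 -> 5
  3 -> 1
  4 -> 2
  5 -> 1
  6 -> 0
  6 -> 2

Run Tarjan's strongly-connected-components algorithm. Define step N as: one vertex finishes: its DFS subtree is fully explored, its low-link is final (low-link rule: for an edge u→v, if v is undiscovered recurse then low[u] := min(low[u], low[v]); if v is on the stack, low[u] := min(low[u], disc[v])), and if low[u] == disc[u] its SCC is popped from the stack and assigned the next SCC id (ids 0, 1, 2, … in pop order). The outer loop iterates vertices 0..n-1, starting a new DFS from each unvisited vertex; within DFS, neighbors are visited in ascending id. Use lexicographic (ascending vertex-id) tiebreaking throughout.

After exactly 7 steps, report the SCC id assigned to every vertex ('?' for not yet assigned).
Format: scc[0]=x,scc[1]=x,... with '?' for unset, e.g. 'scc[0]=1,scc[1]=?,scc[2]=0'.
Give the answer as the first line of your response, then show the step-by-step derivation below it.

scc[0]=0,scc[1]=1,scc[2]=1,scc[3]=1,scc[4]=1,scc[5]=1,scc[6]=2,scc[7]=?

step 1: low=(low[0]=0,low[1]=?,low[2]=?,low[3]=?,low[4]=?,low[5]=?,low[6]=?,low[7]=?); scc=(scc[0]=0,scc[1]=?,scc[2]=?,scc[3]=?,scc[4]=?,scc[5]=?,scc[6]=?,scc[7]=?)
step 2: low=(low[0]=0,low[1]=1,low[2]=?,low[3]=1,low[4]=?,low[5]=?,low[6]=?,low[7]=?); scc=(scc[0]=0,scc[1]=?,scc[2]=?,scc[3]=?,scc[4]=?,scc[5]=?,scc[6]=?,scc[7]=?)
step 3: low=(low[0]=0,low[1]=1,low[2]=4,low[3]=1,low[4]=3,low[5]=1,low[6]=?,low[7]=?); scc=(scc[0]=0,scc[1]=?,scc[2]=?,scc[3]=?,scc[4]=?,scc[5]=?,scc[6]=?,scc[7]=?)
step 4: low=(low[0]=0,low[1]=1,low[2]=1,low[3]=1,low[4]=3,low[5]=1,low[6]=?,low[7]=?); scc=(scc[0]=0,scc[1]=?,scc[2]=?,scc[3]=?,scc[4]=?,scc[5]=?,scc[6]=?,scc[7]=?)
step 5: low=(low[0]=0,low[1]=1,low[2]=1,low[3]=1,low[4]=1,low[5]=1,low[6]=?,low[7]=?); scc=(scc[0]=0,scc[1]=?,scc[2]=?,scc[3]=?,scc[4]=?,scc[5]=?,scc[6]=?,scc[7]=?)
step 6: low=(low[0]=0,low[1]=1,low[2]=1,low[3]=1,low[4]=1,low[5]=1,low[6]=?,low[7]=?); scc=(scc[0]=0,scc[1]=1,scc[2]=1,scc[3]=1,scc[4]=1,scc[5]=1,scc[6]=?,scc[7]=?)
step 7: low=(low[0]=0,low[1]=1,low[2]=1,low[3]=1,low[4]=1,low[5]=1,low[6]=6,low[7]=?); scc=(scc[0]=0,scc[1]=1,scc[2]=1,scc[3]=1,scc[4]=1,scc[5]=1,scc[6]=2,scc[7]=?)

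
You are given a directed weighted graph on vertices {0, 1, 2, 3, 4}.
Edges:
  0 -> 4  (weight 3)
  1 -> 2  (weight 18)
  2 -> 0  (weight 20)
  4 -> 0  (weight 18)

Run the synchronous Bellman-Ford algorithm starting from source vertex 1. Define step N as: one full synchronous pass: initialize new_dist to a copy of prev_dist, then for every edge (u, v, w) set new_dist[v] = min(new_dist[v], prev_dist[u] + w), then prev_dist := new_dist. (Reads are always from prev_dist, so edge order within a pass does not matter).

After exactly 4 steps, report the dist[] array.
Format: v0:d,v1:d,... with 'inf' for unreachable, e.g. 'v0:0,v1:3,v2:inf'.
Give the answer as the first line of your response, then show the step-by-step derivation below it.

v0:38,v1:0,v2:18,v3:inf,v4:41

step 1: dist = v0:inf,v1:0,v2:18,v3:inf,v4:inf
step 2: dist = v0:38,v1:0,v2:18,v3:inf,v4:inf
step 3: dist = v0:38,v1:0,v2:18,v3:inf,v4:41
step 4: dist = v0:38,v1:0,v2:18,v3:inf,v4:41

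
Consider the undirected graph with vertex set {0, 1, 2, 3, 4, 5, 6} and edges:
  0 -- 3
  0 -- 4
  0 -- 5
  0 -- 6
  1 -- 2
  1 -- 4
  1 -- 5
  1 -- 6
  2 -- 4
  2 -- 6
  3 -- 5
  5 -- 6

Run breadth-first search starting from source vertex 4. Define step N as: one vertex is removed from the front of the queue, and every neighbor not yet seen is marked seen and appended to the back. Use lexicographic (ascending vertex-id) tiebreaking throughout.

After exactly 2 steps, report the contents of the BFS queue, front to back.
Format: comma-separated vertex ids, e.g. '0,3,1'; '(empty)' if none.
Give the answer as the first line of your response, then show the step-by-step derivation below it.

1,2,3,5,6

step 1: dequeue 4; queue=[0,1,2]; order=4
step 2: dequeue 0; queue=[1,2,3,5,6]; order=4,0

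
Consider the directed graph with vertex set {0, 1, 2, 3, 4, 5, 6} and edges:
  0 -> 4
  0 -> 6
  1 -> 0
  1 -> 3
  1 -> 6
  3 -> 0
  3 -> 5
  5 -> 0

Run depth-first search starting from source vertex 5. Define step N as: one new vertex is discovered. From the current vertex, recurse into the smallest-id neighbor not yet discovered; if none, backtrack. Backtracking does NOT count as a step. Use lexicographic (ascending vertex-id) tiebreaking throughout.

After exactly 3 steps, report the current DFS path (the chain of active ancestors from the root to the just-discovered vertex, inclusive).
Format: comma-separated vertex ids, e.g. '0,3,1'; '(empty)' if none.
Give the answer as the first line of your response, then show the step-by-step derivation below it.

5,0,4

step 1: discover 5; path=5; order=5
step 2: discover 0; path=5>0; order=5,0
step 3: discover 4; path=5>0>4; order=5,0,4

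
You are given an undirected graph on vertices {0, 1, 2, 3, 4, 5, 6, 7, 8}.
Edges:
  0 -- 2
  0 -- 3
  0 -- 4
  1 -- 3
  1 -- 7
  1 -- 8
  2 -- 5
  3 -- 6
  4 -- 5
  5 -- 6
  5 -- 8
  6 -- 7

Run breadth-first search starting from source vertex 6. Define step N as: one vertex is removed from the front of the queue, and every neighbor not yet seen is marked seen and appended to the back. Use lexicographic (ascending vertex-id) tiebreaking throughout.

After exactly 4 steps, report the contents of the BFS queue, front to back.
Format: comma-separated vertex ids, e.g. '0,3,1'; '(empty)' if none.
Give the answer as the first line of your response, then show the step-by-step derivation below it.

0,1,2,4,8

step 1: dequeue 6; queue=[3,5,7]; order=6
step 2: dequeue 3; queue=[5,7,0,1]; order=6,3
step 3: dequeue 5; queue=[7,0,1,2,4,8]; order=6,3,5
step 4: dequeue 7; queue=[0,1,2,4,8]; order=6,3,5,7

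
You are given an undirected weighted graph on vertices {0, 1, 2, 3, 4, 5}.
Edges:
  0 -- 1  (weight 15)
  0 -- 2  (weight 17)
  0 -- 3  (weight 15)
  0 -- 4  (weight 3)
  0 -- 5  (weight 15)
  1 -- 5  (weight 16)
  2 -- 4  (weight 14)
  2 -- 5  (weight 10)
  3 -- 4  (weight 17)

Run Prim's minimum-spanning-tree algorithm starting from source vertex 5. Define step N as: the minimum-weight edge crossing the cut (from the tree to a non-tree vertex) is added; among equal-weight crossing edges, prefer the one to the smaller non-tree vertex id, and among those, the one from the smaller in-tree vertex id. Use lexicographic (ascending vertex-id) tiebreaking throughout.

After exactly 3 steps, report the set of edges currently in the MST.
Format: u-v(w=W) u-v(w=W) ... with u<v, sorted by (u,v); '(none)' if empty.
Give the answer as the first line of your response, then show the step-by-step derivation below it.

0-4(w=3) 2-4(w=14) 2-5(w=10)

step 1: add edge 2-5 (w=10); MST = {2-5(w=10)}
step 2: add edge 2-4 (w=14); MST = {2-4(w=14) 2-5(w=10)}
step 3: add edge 0-4 (w=3); MST = {0-4(w=3) 2-4(w=14) 2-5(w=10)}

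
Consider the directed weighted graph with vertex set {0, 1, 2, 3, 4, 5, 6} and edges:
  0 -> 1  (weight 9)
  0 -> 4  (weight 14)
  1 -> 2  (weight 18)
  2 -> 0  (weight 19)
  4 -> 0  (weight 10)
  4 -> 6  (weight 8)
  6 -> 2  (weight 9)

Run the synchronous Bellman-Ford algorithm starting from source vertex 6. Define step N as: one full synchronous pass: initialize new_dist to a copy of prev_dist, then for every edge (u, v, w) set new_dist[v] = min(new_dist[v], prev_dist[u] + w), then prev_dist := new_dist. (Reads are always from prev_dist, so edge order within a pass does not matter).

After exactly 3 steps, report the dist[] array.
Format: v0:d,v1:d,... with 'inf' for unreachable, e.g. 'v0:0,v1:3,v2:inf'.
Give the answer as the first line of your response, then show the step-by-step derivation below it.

v0:28,v1:37,v2:9,v3:inf,v4:42,v5:inf,v6:0

step 1: dist = v0:inf,v1:inf,v2:9,v3:inf,v4:inf,v5:inf,v6:0
step 2: dist = v0:28,v1:inf,v2:9,v3:inf,v4:inf,v5:inf,v6:0
step 3: dist = v0:28,v1:37,v2:9,v3:inf,v4:42,v5:inf,v6:0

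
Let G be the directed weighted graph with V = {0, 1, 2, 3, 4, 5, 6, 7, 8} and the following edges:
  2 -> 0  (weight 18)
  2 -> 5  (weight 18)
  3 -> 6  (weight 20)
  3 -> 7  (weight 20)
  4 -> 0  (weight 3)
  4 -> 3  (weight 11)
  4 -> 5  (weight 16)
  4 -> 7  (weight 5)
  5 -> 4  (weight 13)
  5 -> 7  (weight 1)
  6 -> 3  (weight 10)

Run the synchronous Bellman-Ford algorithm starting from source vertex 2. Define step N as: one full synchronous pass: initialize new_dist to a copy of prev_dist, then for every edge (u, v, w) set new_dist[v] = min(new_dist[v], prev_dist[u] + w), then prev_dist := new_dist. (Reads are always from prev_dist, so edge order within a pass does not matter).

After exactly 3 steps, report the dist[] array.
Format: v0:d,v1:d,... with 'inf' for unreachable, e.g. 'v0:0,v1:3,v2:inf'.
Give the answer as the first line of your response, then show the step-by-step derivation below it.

v0:18,v1:inf,v2:0,v3:42,v4:31,v5:18,v6:inf,v7:19,v8:inf

step 1: dist = v0:18,v1:inf,v2:0,v3:inf,v4:inf,v5:18,v6:inf,v7:inf,v8:inf
step 2: dist = v0:18,v1:inf,v2:0,v3:inf,v4:31,v5:18,v6:inf,v7:19,v8:inf
step 3: dist = v0:18,v1:inf,v2:0,v3:42,v4:31,v5:18,v6:inf,v7:19,v8:inf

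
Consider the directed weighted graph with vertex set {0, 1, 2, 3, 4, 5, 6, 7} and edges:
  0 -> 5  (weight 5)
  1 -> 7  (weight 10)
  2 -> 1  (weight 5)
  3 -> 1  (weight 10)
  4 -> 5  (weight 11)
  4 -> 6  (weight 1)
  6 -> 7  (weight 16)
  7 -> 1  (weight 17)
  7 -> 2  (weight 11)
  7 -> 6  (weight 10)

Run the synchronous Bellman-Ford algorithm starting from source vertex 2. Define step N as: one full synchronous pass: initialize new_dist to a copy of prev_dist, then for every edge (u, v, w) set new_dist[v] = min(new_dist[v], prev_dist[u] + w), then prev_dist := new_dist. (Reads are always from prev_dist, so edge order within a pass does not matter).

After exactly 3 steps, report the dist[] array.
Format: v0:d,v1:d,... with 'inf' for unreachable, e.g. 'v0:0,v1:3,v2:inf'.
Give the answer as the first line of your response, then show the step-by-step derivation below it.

v0:inf,v1:5,v2:0,v3:inf,v4:inf,v5:inf,v6:25,v7:15

step 1: dist = v0:inf,v1:5,v2:0,v3:inf,v4:inf,v5:inf,v6:inf,v7:inf
step 2: dist = v0:inf,v1:5,v2:0,v3:inf,v4:inf,v5:inf,v6:inf,v7:15
step 3: dist = v0:inf,v1:5,v2:0,v3:inf,v4:inf,v5:inf,v6:25,v7:15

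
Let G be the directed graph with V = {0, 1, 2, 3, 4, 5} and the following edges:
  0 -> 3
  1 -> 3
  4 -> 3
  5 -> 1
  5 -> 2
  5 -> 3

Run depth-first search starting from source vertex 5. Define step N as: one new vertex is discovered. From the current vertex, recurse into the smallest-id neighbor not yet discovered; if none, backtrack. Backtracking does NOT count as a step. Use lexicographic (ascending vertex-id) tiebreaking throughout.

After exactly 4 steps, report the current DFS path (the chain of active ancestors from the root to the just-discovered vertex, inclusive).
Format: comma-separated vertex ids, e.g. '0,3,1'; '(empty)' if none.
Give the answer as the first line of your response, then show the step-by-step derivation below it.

5,2

step 1: discover 5; path=5; order=5
step 2: discover 1; path=5>1; order=5,1
step 3: discover 3; path=5>1>3; order=5,1,3
step 4: discover 2; path=5>2; order=5,1,3,2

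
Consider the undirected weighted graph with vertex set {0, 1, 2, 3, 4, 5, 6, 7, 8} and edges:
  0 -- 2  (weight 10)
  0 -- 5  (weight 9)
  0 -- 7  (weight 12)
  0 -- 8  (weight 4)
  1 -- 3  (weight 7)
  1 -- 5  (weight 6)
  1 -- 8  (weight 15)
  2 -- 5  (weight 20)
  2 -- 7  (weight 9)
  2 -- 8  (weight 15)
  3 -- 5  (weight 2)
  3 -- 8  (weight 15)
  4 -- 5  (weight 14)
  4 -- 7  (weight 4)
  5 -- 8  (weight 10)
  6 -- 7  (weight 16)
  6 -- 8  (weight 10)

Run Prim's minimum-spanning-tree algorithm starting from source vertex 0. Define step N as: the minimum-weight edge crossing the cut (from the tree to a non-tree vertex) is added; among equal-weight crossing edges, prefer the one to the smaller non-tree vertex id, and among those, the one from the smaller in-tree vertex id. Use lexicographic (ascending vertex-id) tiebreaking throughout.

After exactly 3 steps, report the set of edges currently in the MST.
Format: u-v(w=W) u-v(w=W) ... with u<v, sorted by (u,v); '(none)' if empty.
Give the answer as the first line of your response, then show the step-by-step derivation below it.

0-5(w=9) 0-8(w=4) 3-5(w=2)

step 1: add edge 0-8 (w=4); MST = {0-8(w=4)}
step 2: add edge 0-5 (w=9); MST = {0-5(w=9) 0-8(w=4)}
step 3: add edge 3-5 (w=2); MST = {0-5(w=9) 0-8(w=4) 3-5(w=2)}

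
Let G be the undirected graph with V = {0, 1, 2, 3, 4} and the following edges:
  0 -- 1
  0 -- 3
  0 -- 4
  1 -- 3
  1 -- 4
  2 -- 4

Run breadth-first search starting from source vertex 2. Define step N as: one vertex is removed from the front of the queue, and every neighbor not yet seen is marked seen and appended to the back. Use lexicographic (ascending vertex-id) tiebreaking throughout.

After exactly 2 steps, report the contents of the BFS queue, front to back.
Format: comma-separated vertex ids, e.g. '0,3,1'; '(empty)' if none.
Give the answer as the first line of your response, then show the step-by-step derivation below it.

0,1

step 1: dequeue 2; queue=[4]; order=2
step 2: dequeue 4; queue=[0,1]; order=2,4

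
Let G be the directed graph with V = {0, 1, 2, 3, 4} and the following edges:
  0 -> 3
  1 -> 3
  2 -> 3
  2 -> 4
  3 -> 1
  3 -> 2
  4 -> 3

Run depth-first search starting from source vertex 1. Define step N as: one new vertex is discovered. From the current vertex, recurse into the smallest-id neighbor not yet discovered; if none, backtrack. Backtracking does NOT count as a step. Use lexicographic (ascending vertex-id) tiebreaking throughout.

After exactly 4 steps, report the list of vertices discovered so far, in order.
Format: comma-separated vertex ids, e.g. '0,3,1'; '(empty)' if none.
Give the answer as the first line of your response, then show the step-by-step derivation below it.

1,3,2,4

step 1: discover 1; path=1; order=1
step 2: discover 3; path=1>3; order=1,3
step 3: discover 2; path=1>3>2; order=1,3,2
step 4: discover 4; path=1>3>2>4; order=1,3,2,4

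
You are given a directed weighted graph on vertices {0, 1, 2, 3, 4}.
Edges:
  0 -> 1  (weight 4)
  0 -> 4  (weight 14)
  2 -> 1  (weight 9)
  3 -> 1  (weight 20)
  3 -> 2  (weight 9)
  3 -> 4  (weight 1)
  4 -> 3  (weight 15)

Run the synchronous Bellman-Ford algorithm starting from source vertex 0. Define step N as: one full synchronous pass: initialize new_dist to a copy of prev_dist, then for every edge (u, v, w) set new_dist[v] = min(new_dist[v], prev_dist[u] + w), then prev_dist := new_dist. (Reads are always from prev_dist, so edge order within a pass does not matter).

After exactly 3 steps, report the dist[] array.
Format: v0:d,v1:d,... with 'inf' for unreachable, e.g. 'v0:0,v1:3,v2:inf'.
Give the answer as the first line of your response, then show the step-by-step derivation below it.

v0:0,v1:4,v2:38,v3:29,v4:14

step 1: dist = v0:0,v1:4,v2:inf,v3:inf,v4:14
step 2: dist = v0:0,v1:4,v2:inf,v3:29,v4:14
step 3: dist = v0:0,v1:4,v2:38,v3:29,v4:14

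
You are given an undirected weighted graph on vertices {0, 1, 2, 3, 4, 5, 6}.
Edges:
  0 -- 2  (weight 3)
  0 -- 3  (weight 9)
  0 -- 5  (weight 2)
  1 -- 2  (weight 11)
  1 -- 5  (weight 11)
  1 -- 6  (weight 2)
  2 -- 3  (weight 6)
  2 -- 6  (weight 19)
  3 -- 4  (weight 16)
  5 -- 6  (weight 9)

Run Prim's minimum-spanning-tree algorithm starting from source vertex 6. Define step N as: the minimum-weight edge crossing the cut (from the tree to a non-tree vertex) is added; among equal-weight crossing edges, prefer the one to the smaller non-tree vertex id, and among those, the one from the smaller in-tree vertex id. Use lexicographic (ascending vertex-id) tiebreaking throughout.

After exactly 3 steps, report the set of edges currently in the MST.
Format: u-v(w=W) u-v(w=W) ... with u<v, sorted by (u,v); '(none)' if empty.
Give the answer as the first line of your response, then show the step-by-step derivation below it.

0-5(w=2) 1-6(w=2) 5-6(w=9)

step 1: add edge 1-6 (w=2); MST = {1-6(w=2)}
step 2: add edge 5-6 (w=9); MST = {1-6(w=2) 5-6(w=9)}
step 3: add edge 0-5 (w=2); MST = {0-5(w=2) 1-6(w=2) 5-6(w=9)}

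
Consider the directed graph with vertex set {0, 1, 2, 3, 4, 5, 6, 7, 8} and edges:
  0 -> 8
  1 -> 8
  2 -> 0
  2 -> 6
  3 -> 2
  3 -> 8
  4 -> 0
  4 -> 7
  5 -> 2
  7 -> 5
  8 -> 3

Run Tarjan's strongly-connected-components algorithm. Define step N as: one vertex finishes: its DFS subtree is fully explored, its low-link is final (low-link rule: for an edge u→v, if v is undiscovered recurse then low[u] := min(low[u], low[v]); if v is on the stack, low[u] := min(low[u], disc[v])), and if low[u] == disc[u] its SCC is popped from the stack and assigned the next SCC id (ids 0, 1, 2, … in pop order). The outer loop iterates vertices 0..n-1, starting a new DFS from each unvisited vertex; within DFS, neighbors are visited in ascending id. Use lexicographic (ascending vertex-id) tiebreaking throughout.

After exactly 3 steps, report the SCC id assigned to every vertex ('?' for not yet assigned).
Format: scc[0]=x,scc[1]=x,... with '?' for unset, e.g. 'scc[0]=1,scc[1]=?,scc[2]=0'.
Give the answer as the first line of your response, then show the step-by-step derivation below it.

scc[0]=?,scc[1]=?,scc[2]=?,scc[3]=?,scc[4]=?,scc[5]=?,scc[6]=0,scc[7]=?,scc[8]=?

step 1: low=(low[0]=0,low[1]=?,low[2]=0,low[3]=2,low[4]=?,low[5]=?,low[6]=4,low[7]=?,low[8]=1); scc=(scc[0]=?,scc[1]=?,scc[2]=?,scc[3]=?,scc[4]=?,scc[5]=?,scc[6]=0,scc[7]=?,scc[8]=?)
step 2: low=(low[0]=0,low[1]=?,low[2]=0,low[3]=2,low[4]=?,low[5]=?,low[6]=4,low[7]=?,low[8]=1); scc=(scc[0]=?,scc[1]=?,scc[2]=?,scc[3]=?,scc[4]=?,scc[5]=?,scc[6]=0,scc[7]=?,scc[8]=?)
step 3: low=(low[0]=0,low[1]=?,low[2]=0,low[3]=0,low[4]=?,low[5]=?,low[6]=4,low[7]=?,low[8]=1); scc=(scc[0]=?,scc[1]=?,scc[2]=?,scc[3]=?,scc[4]=?,scc[5]=?,scc[6]=0,scc[7]=?,scc[8]=?)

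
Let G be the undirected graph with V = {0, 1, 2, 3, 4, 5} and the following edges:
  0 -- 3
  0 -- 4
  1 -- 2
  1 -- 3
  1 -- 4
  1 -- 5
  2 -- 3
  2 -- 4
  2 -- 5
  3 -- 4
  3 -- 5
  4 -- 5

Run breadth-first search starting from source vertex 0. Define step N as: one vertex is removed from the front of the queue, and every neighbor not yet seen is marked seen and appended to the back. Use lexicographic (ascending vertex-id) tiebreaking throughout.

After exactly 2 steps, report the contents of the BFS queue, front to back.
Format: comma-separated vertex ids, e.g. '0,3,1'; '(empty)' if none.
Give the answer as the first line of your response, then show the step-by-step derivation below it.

4,1,2,5

step 1: dequeue 0; queue=[3,4]; order=0
step 2: dequeue 3; queue=[4,1,2,5]; order=0,3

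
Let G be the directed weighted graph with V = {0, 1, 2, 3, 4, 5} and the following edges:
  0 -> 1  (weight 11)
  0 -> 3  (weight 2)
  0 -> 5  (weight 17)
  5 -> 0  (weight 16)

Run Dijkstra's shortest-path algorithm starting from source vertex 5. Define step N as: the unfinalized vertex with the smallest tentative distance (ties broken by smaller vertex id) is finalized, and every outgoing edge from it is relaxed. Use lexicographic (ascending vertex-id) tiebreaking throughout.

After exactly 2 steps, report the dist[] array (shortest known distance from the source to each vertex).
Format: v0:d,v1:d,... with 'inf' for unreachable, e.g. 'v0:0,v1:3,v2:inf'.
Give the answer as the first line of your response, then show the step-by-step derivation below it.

v0:16,v1:27,v2:inf,v3:18,v4:inf,v5:0

step 1: dist = v0:16,v1:inf,v2:inf,v3:inf,v4:inf,v5:0
step 2: dist = v0:16,v1:27,v2:inf,v3:18,v4:inf,v5:0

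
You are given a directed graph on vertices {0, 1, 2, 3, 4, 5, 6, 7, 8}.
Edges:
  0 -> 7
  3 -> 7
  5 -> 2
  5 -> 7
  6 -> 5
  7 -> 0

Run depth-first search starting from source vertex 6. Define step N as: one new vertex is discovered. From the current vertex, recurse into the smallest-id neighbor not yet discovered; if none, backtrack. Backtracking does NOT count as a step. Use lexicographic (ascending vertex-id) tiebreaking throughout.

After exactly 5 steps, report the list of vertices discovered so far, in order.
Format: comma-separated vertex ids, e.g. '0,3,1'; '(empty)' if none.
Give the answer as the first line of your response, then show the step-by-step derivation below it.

6,5,2,7,0

step 1: discover 6; path=6; order=6
step 2: discover 5; path=6>5; order=6,5
step 3: discover 2; path=6>5>2; order=6,5,2
step 4: discover 7; path=6>5>7; order=6,5,2,7
step 5: discover 0; path=6>5>7>0; order=6,5,2,7,0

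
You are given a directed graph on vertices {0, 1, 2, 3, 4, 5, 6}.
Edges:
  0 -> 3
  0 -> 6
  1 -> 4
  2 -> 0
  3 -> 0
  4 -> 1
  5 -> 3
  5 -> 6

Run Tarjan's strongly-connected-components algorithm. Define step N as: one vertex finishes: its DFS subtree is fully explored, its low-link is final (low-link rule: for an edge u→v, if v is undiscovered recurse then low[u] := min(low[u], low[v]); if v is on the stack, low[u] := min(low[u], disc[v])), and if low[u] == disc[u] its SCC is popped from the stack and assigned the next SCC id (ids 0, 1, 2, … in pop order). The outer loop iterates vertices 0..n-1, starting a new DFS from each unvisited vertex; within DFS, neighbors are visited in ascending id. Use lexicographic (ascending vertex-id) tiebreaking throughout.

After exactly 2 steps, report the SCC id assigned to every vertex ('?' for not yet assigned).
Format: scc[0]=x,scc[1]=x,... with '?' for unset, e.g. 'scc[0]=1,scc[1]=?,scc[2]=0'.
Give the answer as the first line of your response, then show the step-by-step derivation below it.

scc[0]=?,scc[1]=?,scc[2]=?,scc[3]=?,scc[4]=?,scc[5]=?,scc[6]=0

step 1: low=(low[0]=0,low[1]=?,low[2]=?,low[3]=0,low[4]=?,low[5]=?,low[6]=?); scc=(scc[0]=?,scc[1]=?,scc[2]=?,scc[3]=?,scc[4]=?,scc[5]=?,scc[6]=?)
step 2: low=(low[0]=0,low[1]=?,low[2]=?,low[3]=0,low[4]=?,low[5]=?,low[6]=2); scc=(scc[0]=?,scc[1]=?,scc[2]=?,scc[3]=?,scc[4]=?,scc[5]=?,scc[6]=0)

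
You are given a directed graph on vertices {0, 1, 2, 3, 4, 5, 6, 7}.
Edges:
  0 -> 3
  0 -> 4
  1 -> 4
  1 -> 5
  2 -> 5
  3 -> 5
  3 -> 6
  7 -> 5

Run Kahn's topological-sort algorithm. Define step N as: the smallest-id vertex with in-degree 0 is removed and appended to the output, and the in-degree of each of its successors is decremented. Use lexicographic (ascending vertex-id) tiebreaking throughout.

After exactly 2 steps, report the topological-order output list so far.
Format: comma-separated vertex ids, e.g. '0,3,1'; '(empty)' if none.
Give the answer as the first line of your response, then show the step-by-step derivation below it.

0,1

step 1: output 0; order=[0]; indeg=(0,0,0,0,1,4,1,0)
step 2: output 1; order=[0,1]; indeg=(0,0,0,0,0,3,1,0)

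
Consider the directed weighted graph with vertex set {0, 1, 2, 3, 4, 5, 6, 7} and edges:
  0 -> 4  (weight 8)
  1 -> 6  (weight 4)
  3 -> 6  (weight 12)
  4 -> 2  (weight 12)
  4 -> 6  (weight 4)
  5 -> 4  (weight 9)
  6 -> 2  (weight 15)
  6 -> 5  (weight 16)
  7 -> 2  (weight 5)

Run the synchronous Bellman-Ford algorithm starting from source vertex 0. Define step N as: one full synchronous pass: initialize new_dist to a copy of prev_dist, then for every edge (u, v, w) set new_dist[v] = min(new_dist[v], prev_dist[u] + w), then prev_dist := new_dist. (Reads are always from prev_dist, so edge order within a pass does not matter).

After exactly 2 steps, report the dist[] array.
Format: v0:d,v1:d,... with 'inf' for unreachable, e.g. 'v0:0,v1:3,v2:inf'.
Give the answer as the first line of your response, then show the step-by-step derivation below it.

v0:0,v1:inf,v2:20,v3:inf,v4:8,v5:inf,v6:12,v7:inf

step 1: dist = v0:0,v1:inf,v2:inf,v3:inf,v4:8,v5:inf,v6:inf,v7:inf
step 2: dist = v0:0,v1:inf,v2:20,v3:inf,v4:8,v5:inf,v6:12,v7:inf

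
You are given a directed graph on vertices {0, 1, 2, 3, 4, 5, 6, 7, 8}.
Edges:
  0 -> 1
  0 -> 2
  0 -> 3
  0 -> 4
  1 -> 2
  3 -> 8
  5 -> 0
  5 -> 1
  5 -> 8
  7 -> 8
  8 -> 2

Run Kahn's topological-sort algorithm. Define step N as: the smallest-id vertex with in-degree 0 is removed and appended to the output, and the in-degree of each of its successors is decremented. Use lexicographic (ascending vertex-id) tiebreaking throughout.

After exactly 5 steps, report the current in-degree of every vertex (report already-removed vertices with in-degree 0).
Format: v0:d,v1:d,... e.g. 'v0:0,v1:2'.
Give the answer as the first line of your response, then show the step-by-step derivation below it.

v0:0,v1:0,v2:1,v3:0,v4:0,v5:0,v6:0,v7:0,v8:1

step 1: output 5; order=[5]; indeg=(0,1,3,1,1,0,0,0,2)
step 2: output 0; order=[5,0]; indeg=(0,0,2,0,0,0,0,0,2)
step 3: output 1; order=[5,0,1]; indeg=(0,0,1,0,0,0,0,0,2)
step 4: output 3; order=[5,0,1,3]; indeg=(0,0,1,0,0,0,0,0,1)
step 5: output 4; order=[5,0,1,3,4]; indeg=(0,0,1,0,0,0,0,0,1)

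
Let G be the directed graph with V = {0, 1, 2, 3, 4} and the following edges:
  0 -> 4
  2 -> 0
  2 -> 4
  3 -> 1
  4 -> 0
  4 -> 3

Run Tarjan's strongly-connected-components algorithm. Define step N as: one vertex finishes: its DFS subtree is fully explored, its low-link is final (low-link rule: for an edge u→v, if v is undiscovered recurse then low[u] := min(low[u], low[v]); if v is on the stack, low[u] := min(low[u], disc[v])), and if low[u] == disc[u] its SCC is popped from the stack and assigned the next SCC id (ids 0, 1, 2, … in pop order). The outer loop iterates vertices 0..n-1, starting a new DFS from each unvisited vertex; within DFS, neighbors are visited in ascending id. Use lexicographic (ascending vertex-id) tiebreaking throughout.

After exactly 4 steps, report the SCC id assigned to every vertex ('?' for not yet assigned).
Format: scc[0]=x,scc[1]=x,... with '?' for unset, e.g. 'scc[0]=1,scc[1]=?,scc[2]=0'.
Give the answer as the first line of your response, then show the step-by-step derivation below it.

scc[0]=2,scc[1]=0,scc[2]=?,scc[3]=1,scc[4]=2

step 1: low=(low[0]=0,low[1]=3,low[2]=?,low[3]=2,low[4]=0); scc=(scc[0]=?,scc[1]=0,scc[2]=?,scc[3]=?,scc[4]=?)
step 2: low=(low[0]=0,low[1]=3,low[2]=?,low[3]=2,low[4]=0); scc=(scc[0]=?,scc[1]=0,scc[2]=?,scc[3]=1,scc[4]=?)
step 3: low=(low[0]=0,low[1]=3,low[2]=?,low[3]=2,low[4]=0); scc=(scc[0]=?,scc[1]=0,scc[2]=?,scc[3]=1,scc[4]=?)
step 4: low=(low[0]=0,low[1]=3,low[2]=?,low[3]=2,low[4]=0); scc=(scc[0]=2,scc[1]=0,scc[2]=?,scc[3]=1,scc[4]=2)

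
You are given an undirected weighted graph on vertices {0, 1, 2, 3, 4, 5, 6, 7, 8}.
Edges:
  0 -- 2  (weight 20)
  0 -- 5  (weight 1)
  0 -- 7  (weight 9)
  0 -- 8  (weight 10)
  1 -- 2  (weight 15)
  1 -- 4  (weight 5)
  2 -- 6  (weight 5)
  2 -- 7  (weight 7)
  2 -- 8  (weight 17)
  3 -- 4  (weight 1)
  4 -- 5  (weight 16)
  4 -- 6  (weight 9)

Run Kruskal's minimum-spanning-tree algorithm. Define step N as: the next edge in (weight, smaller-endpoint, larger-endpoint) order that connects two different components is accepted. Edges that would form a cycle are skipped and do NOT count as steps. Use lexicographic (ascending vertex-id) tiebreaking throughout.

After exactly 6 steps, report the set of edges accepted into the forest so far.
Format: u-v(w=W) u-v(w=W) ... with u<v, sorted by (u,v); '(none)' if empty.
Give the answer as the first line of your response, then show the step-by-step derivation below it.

0-5(w=1) 0-7(w=9) 1-4(w=5) 2-6(w=5) 2-7(w=7) 3-4(w=1)

step 1: add edge 0-5 (w=1); MST = {0-5(w=1)}
step 2: add edge 3-4 (w=1); MST = {0-5(w=1) 3-4(w=1)}
step 3: add edge 1-4 (w=5); MST = {0-5(w=1) 1-4(w=5) 3-4(w=1)}
step 4: add edge 2-6 (w=5); MST = {0-5(w=1) 1-4(w=5) 2-6(w=5) 3-4(w=1)}
step 5: add edge 2-7 (w=7); MST = {0-5(w=1) 1-4(w=5) 2-6(w=5) 2-7(w=7) 3-4(w=1)}
step 6: add edge 0-7 (w=9); MST = {0-5(w=1) 0-7(w=9) 1-4(w=5) 2-6(w=5) 2-7(w=7) 3-4(w=1)}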